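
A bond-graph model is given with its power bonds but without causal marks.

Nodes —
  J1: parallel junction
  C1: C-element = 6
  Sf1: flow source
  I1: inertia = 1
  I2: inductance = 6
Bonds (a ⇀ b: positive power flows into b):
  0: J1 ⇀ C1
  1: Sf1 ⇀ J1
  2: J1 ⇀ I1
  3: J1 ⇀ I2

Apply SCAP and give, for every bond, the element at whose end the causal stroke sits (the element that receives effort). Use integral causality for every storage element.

bond 1 |Sf1  (Sf1 (Sf) sets flow on bond)
bond 0 |J1  (C1 outputs effort q/C1)
bond 2 |I1  (J1: bond 0 brought effort, rest push out)
bond 3 |I2  (J1: bond 0 brought effort, rest push out)

#0 stroke at J1
#1 stroke at Sf1
#2 stroke at I1
#3 stroke at I2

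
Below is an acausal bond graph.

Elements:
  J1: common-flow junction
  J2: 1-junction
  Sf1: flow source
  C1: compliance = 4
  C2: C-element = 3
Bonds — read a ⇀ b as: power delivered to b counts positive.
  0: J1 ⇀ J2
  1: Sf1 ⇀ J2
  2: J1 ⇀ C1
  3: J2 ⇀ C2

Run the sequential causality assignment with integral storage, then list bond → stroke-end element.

#0 |J2
#1 |Sf1
#2 |J1
#3 |J2

b1 |Sf1  (Sf1 (Sf) sets flow on bond)
b0 |J2  (J2: bond 1 brought flow, rest push out)
b3 |J2  (J2: bond 1 brought flow, rest push out)
b2 |J1  (common-f at J1 fixed by 0)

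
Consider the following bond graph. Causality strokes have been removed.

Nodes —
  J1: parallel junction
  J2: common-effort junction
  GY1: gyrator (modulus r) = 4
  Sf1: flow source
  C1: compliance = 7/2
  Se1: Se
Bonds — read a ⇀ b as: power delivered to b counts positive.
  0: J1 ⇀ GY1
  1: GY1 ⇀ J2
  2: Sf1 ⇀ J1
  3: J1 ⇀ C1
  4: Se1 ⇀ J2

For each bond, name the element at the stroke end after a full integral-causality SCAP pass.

β2 stroke→Sf1  (Sf1 fixes flow; stroke at Sf1)
β4 stroke→J2  (Se1 (Se) sets effort on bond)
β1 stroke→GY1  (common-e at J2 fixed by 4)
β0 stroke→GY1  (GY1 both-in/both-out from 1)
β3 stroke→J1  (J1: last free bond brings effort in)

b0 |GY1
b1 |GY1
b2 |Sf1
b3 |J1
b4 |J2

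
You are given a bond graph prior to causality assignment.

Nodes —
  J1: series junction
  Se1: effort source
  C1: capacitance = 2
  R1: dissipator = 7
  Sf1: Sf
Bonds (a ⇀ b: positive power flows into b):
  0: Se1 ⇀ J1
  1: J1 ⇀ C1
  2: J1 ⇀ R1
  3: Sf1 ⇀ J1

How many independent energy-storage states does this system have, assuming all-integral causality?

1  (C1 all integral)

bond 0 →J1  (Se1 (Se) sets effort on bond)
bond 3 →Sf1  (source Sf1 imposes f)
bond 1 →J1  (J1 flow already set via bond 3)
bond 2 →J1  (J1: bond 3 brought flow, rest push out)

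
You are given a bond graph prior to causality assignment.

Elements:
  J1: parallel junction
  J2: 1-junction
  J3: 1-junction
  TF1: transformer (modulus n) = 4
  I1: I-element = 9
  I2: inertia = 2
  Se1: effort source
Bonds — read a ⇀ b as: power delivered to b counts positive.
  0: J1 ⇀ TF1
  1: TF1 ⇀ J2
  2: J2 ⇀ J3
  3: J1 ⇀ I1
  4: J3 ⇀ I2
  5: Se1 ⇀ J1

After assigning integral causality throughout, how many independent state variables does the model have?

#5 |J1  (Se1 (Se) sets effort on bond)
#0 |TF1  (0-jn J1 has e-setter on 5)
#3 |I1  (0-jn J1 has e-setter on 5)
#1 |J2  (TF1 one-in-one-out from 0)
#2 |J3  (J2 needs exactly one f-in)
#4 |I2  (only one flow-in slot at J3)

2  (I1, I2 all integral)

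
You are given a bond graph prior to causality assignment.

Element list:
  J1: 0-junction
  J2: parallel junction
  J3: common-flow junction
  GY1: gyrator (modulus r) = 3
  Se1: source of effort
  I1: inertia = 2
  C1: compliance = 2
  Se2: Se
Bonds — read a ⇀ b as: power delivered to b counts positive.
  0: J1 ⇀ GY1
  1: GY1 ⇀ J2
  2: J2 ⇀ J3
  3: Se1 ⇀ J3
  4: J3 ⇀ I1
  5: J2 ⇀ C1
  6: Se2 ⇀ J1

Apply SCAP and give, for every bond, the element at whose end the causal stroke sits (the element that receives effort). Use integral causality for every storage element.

b0 stroke at GY1
b1 stroke at GY1
b2 stroke at J3
b3 stroke at J3
b4 stroke at I1
b5 stroke at J2
b6 stroke at J1

β3 →J3  (source Se1 imposes e)
β6 →J1  (Se2 fixes effort; stroke away)
β0 →GY1  (common-e at J1 fixed by 6)
β1 →GY1  (GY1: gyrator matches bond 0)
β4 →I1  (I1 integral (f out))
β2 →J3  (J3: bond 4 brought flow, rest push out)
β5 →J2  (J2: last free bond brings effort in)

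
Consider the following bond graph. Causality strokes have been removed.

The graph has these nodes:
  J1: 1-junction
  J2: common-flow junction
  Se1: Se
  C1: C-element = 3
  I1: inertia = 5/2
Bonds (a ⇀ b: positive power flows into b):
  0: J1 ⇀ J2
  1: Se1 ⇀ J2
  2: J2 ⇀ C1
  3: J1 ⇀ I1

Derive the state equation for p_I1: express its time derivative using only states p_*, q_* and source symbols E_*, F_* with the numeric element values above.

#1 |J2  (source Se1 imposes e)
#2 |J2  (C1 integral (e out))
#0 |J1  (only one flow-in slot at J2)
#3 |I1  (J1: last free bond brings flow in)

dp_I1/dt = E_Se1 - q_C1/3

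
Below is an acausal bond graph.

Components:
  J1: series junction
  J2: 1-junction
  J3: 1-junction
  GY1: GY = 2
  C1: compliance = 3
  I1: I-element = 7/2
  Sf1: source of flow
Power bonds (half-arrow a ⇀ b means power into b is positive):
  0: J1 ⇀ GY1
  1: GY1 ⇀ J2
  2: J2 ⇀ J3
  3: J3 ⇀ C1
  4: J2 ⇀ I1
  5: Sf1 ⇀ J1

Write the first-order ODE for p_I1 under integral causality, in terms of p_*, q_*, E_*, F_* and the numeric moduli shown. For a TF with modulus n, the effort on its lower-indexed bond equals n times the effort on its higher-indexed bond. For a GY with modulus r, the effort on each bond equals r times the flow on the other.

dp_I1/dt = 2*F_Sf1 - q_C1/3

b5 stroke at Sf1  (Sf1: flow source, stroke at near end)
b0 stroke at J1  (1-jn J1 has f-setter on 5)
b1 stroke at J2  (GY1 both-in/both-out from 0)
b3 stroke at J3  (prefer integral on C1)
b2 stroke at J2  (only one flow-in slot at J3)
b4 stroke at I1  (only one flow-in slot at J2)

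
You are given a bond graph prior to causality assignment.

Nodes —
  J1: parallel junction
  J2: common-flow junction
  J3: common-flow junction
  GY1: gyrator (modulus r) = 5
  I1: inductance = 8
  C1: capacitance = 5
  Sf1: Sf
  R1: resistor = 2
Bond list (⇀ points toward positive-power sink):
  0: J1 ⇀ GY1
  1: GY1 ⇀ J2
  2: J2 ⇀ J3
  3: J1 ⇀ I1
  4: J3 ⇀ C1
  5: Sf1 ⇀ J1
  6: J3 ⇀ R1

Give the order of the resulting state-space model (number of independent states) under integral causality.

2  (C1, I1 all integral)

b5 |Sf1  (Sf1 fixes flow; stroke at Sf1)
b3 |I1  (I1 integral (f out))
b0 |J1  (closing 0-jn rule on J1)
b1 |J2  (through GY1, causality inverts; strokes same side of GY1)
b2 |J3  (only one flow-in slot at J2)
b4 |J3  (C1 integral (e out))
b6 |R1  (closing 1-jn rule on J3)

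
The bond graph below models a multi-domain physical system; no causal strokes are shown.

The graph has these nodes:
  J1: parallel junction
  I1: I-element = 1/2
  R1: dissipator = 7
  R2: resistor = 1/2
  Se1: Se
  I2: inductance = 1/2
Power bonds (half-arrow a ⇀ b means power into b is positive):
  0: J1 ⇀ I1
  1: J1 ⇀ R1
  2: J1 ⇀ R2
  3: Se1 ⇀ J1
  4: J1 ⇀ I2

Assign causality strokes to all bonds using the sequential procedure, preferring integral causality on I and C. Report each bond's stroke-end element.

β3 |J1  (Se1: effort source, stroke at far end)
β0 |I1  (J1: bond 3 brought effort, rest push out)
β1 |R1  (J1: bond 3 brought effort, rest push out)
β2 |R2  (0-jn J1 has e-setter on 3)
β4 |I2  (J1: bond 3 brought effort, rest push out)

#0 |I1
#1 |R1
#2 |R2
#3 |J1
#4 |I2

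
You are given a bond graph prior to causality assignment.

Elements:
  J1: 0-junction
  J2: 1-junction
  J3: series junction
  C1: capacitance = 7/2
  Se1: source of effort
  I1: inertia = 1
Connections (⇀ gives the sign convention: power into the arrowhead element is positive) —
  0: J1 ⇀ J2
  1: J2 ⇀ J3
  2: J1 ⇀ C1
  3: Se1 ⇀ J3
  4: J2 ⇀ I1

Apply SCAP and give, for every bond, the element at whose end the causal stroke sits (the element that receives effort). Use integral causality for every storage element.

bond 3 stroke→J3  (Se1 fixes effort; stroke away)
bond 1 stroke→J2  (only one flow-in slot at J3)
bond 2 stroke→J1  (C1 outputs effort q/C1)
bond 0 stroke→J2  (0-jn J1 has e-setter on 2)
bond 4 stroke→I1  (only one flow-in slot at J2)

b0 |J2
b1 |J2
b2 |J1
b3 |J3
b4 |I1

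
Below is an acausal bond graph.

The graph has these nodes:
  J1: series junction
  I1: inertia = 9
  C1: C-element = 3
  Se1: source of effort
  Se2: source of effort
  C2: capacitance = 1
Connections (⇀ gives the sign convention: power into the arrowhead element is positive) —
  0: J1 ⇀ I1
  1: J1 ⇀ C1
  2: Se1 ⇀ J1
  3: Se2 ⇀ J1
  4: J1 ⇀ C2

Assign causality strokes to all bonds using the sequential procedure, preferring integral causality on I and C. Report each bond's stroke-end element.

β0 |I1
β1 |J1
β2 |J1
β3 |J1
β4 |J1

b2 |J1  (source Se1 imposes e)
b3 |J1  (Se2 (Se) sets effort on bond)
b0 |I1  (prefer integral on I1)
b1 |J1  (J1 flow already set via bond 0)
b4 |J1  (J1: bond 0 brought flow, rest push out)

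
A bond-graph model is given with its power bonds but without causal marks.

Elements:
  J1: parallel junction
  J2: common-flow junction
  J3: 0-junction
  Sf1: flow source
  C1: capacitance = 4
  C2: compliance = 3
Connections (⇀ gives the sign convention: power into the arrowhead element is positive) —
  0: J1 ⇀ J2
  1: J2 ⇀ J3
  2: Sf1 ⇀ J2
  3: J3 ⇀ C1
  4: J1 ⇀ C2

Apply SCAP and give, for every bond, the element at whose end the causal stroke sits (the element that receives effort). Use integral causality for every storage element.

bond 0 |J2
bond 1 |J2
bond 2 |Sf1
bond 3 |J3
bond 4 |J1

bond 2 |Sf1  (Sf1: flow source, stroke at near end)
bond 0 |J2  (J2: bond 2 brought flow, rest push out)
bond 1 |J2  (common-f at J2 fixed by 2)
bond 3 |J3  (J3 needs exactly one e-in)
bond 4 |J1  (only one effort-in slot at J1)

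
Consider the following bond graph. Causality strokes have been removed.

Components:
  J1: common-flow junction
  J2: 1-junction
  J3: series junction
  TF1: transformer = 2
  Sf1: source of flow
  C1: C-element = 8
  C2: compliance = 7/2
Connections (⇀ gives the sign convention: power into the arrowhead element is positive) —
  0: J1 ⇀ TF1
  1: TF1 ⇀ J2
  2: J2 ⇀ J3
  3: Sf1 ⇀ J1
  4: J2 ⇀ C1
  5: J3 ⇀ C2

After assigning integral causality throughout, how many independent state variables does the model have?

#3 |Sf1  (Sf1 fixes flow; stroke at Sf1)
#0 |J1  (common-f at J1 fixed by 3)
#1 |TF1  (through TF1, causality passes straight; one stroke at TF1)
#2 |J2  (1-jn J2 has f-setter on 1)
#4 |J2  (J2 flow already set via bond 1)
#5 |J3  (J3 flow already set via bond 2)

2  (C1, C2 all integral)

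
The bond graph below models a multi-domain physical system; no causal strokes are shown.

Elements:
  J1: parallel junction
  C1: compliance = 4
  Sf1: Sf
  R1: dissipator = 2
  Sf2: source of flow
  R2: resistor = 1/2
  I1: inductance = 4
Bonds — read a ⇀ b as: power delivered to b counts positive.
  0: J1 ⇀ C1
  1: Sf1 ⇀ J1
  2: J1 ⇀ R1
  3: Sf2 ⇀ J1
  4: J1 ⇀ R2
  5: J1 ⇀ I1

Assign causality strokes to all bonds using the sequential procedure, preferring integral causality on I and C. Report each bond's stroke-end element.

bond 0 |J1
bond 1 |Sf1
bond 2 |R1
bond 3 |Sf2
bond 4 |R2
bond 5 |I1

b1 stroke at Sf1  (Sf1 fixes flow; stroke at Sf1)
b3 stroke at Sf2  (source Sf2 imposes f)
b0 stroke at J1  (C1 outputs effort q/C1)
b2 stroke at R1  (J1 effort already set via bond 0)
b4 stroke at R2  (common-e at J1 fixed by 0)
b5 stroke at I1  (0-jn J1 has e-setter on 0)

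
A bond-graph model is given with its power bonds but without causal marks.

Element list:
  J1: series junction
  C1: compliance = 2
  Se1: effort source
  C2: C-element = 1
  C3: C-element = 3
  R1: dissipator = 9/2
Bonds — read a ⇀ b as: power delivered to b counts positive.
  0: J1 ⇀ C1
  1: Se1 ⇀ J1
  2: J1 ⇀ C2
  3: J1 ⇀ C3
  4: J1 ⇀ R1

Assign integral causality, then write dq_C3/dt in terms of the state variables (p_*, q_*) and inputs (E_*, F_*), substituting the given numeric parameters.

b1 stroke→J1  (source Se1 imposes e)
b0 stroke→J1  (prefer integral on C1)
b2 stroke→J1  (prefer integral on C2)
b3 stroke→J1  (C3: C, integral causality)
b4 stroke→R1  (closing 1-jn rule on J1)

dq_C3/dt = 2*E_Se1/9 - q_C1/9 - 2*q_C2/9 - 2*q_C3/27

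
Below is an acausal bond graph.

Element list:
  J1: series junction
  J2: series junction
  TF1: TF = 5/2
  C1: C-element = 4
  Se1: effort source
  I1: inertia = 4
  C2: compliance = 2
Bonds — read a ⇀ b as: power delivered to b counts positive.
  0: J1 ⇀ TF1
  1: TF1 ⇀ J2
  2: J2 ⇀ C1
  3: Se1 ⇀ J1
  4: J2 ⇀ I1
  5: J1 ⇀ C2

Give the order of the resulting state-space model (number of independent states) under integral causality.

#3 stroke at J1  (Se1: effort source, stroke at far end)
#2 stroke at J2  (C1 integral (e out))
#4 stroke at I1  (I1 integral (f out))
#1 stroke at J2  (1-jn J2 has f-setter on 4)
#0 stroke at TF1  (TF1: transformer flips bond 1)
#5 stroke at J1  (common-f at J1 fixed by 0)

3  (C1, C2, I1 all integral)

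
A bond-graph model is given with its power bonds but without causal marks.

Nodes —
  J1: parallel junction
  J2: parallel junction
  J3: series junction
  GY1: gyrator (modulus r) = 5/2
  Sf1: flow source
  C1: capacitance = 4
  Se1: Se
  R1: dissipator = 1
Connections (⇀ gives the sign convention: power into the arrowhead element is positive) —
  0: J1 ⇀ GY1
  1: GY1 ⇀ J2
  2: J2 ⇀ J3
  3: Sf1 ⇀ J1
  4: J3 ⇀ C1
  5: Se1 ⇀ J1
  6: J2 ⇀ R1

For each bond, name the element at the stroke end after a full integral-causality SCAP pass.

β3 |Sf1  (Sf1 (Sf) sets flow on bond)
β5 |J1  (source Se1 imposes e)
β0 |GY1  (common-e at J1 fixed by 5)
β1 |GY1  (through GY1, causality inverts; strokes same side of GY1)
β4 |J3  (C1: C, integral causality)
β2 |J2  (closing 1-jn rule on J3)
β6 |R1  (J2 effort already set via bond 2)

#0 stroke at GY1
#1 stroke at GY1
#2 stroke at J2
#3 stroke at Sf1
#4 stroke at J3
#5 stroke at J1
#6 stroke at R1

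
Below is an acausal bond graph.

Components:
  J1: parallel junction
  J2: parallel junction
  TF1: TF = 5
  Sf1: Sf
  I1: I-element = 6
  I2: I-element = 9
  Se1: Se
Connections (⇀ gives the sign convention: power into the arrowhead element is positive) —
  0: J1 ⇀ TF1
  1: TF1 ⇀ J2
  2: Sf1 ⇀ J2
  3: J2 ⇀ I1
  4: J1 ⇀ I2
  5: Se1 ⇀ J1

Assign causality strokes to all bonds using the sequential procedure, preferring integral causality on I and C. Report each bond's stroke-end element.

bond 0 →TF1
bond 1 →J2
bond 2 →Sf1
bond 3 →I1
bond 4 →I2
bond 5 →J1

b2 |Sf1  (Sf1: flow source, stroke at near end)
b5 |J1  (Se1 fixes effort; stroke away)
b0 |TF1  (0-jn J1 has e-setter on 5)
b4 |I2  (J1: bond 5 brought effort, rest push out)
b1 |J2  (TF1 one-in-one-out from 0)
b3 |I1  (J2: bond 1 brought effort, rest push out)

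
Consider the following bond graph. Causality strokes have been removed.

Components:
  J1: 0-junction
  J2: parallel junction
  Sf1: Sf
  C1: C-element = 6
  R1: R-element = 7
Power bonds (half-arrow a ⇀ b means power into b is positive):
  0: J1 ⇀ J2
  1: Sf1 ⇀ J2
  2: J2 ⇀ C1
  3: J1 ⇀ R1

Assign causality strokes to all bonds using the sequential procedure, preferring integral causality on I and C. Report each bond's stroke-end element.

β1 →Sf1  (Sf1 fixes flow; stroke at Sf1)
β2 →J2  (C1 integral (e out))
β0 →J1  (J2 effort already set via bond 2)
β3 →R1  (0-jn J1 has e-setter on 0)

bond 0 |J1
bond 1 |Sf1
bond 2 |J2
bond 3 |R1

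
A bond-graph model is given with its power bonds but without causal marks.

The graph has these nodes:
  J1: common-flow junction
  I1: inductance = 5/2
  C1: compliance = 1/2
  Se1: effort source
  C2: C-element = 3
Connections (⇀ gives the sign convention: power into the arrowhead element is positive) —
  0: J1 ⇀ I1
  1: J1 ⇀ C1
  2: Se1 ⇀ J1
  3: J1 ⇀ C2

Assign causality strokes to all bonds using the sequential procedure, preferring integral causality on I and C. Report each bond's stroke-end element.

#0 stroke→I1
#1 stroke→J1
#2 stroke→J1
#3 stroke→J1

b2 stroke→J1  (source Se1 imposes e)
b0 stroke→I1  (I1 integral (f out))
b1 stroke→J1  (1-jn J1 has f-setter on 0)
b3 stroke→J1  (J1 flow already set via bond 0)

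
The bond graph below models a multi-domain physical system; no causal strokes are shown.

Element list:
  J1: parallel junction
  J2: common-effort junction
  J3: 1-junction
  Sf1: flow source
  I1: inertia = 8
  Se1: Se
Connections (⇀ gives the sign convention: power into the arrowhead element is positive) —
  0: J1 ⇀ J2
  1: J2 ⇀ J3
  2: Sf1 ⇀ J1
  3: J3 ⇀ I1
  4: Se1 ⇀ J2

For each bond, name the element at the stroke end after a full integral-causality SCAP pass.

#2 |Sf1  (source Sf1 imposes f)
#4 |J2  (Se1 fixes effort; stroke away)
#0 |J1  (J1: last free bond brings effort in)
#1 |J3  (common-e at J2 fixed by 4)
#3 |I1  (closing 1-jn rule on J3)

bond 0 stroke→J1
bond 1 stroke→J3
bond 2 stroke→Sf1
bond 3 stroke→I1
bond 4 stroke→J2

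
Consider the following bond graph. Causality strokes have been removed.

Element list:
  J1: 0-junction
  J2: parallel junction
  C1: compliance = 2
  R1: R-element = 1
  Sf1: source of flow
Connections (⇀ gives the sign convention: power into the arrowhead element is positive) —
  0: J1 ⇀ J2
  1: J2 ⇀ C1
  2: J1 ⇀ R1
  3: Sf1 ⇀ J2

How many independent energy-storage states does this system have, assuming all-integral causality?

#3 stroke→Sf1  (Sf1: flow source, stroke at near end)
#1 stroke→J2  (C1: C, integral causality)
#0 stroke→J1  (common-e at J2 fixed by 1)
#2 stroke→R1  (J1 effort already set via bond 0)

1  (C1 all integral)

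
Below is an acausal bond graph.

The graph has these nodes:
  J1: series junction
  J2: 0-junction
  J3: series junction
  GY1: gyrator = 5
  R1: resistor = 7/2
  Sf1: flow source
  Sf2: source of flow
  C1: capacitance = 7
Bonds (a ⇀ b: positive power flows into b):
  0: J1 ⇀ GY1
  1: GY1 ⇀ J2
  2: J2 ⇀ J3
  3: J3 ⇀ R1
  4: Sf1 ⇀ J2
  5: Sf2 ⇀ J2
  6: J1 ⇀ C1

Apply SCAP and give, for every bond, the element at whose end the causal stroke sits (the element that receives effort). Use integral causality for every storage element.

#0 →GY1
#1 →GY1
#2 →J2
#3 →J3
#4 →Sf1
#5 →Sf2
#6 →J1

b4 stroke at Sf1  (Sf1 (Sf) sets flow on bond)
b5 stroke at Sf2  (Sf2 fixes flow; stroke at Sf2)
b6 stroke at J1  (C1: C, integral causality)
b0 stroke at GY1  (J1: last free bond brings flow in)
b1 stroke at GY1  (GY1 both-in/both-out from 0)
b2 stroke at J2  (J2: last free bond brings effort in)
b3 stroke at J3  (J3 flow already set via bond 2)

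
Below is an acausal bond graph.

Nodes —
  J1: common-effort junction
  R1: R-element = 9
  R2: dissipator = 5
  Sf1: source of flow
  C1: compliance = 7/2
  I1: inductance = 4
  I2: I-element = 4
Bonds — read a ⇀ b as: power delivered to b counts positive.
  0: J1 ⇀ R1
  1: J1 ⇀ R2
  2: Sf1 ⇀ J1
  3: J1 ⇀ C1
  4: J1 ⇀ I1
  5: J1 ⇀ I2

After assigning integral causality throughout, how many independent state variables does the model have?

bond 2 stroke at Sf1  (Sf1 fixes flow; stroke at Sf1)
bond 3 stroke at J1  (prefer integral on C1)
bond 0 stroke at R1  (0-jn J1 has e-setter on 3)
bond 1 stroke at R2  (common-e at J1 fixed by 3)
bond 4 stroke at I1  (J1: bond 3 brought effort, rest push out)
bond 5 stroke at I2  (J1: bond 3 brought effort, rest push out)

3  (C1, I1, I2 all integral)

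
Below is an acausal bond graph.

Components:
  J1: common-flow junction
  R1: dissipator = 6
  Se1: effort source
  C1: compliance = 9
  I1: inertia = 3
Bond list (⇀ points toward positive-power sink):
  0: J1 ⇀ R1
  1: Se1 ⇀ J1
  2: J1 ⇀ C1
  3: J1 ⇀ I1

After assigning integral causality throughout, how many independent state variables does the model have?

2  (C1, I1 all integral)

bond 1 stroke→J1  (source Se1 imposes e)
bond 2 stroke→J1  (C1: C, integral causality)
bond 3 stroke→I1  (prefer integral on I1)
bond 0 stroke→J1  (common-f at J1 fixed by 3)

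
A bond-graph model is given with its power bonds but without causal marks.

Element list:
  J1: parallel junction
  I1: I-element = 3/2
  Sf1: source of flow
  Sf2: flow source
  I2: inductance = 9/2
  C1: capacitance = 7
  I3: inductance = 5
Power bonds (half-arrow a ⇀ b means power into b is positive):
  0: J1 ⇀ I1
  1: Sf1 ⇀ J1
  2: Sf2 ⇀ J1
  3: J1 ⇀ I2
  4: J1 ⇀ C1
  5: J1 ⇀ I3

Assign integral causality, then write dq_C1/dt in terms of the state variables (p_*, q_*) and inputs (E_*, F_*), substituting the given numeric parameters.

b1 →Sf1  (source Sf1 imposes f)
b2 →Sf2  (source Sf2 imposes f)
b0 →I1  (I1 outputs flow p/I1)
b3 →I2  (I2 integral (f out))
b4 →J1  (C1 integral (e out))
b5 →I3  (common-e at J1 fixed by 4)

dq_C1/dt = F_Sf1 + F_Sf2 - 2*p_I1/3 - 2*p_I2/9 - p_I3/5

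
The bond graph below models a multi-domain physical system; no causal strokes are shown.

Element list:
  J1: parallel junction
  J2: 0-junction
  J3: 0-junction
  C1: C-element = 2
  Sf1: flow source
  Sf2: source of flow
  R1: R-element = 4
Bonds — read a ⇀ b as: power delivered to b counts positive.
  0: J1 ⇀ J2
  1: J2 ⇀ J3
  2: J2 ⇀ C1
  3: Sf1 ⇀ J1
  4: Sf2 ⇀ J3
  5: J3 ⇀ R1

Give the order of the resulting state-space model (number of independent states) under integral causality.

b3 |Sf1  (Sf1 fixes flow; stroke at Sf1)
b4 |Sf2  (source Sf2 imposes f)
b0 |J1  (only one effort-in slot at J1)
b2 |J2  (C1 outputs effort q/C1)
b1 |J3  (0-jn J2 has e-setter on 2)
b5 |R1  (common-e at J3 fixed by 1)

1  (C1 all integral)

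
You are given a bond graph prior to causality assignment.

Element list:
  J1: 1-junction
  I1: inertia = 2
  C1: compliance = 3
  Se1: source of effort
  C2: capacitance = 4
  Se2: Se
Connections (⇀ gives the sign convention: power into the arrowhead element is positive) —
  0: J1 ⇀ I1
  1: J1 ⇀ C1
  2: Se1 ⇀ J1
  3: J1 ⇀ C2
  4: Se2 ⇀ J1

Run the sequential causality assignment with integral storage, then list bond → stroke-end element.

#0 stroke→I1
#1 stroke→J1
#2 stroke→J1
#3 stroke→J1
#4 stroke→J1

β2 |J1  (Se1 (Se) sets effort on bond)
β4 |J1  (Se2 (Se) sets effort on bond)
β0 |I1  (I1: I, integral causality)
β1 |J1  (common-f at J1 fixed by 0)
β3 |J1  (1-jn J1 has f-setter on 0)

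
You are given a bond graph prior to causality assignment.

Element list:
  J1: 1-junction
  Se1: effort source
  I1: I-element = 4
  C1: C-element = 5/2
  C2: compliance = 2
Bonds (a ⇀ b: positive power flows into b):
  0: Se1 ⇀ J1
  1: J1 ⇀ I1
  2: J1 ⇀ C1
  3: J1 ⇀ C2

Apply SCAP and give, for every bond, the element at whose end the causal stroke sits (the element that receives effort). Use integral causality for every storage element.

β0 stroke at J1  (source Se1 imposes e)
β1 stroke at I1  (I1 outputs flow p/I1)
β2 stroke at J1  (1-jn J1 has f-setter on 1)
β3 stroke at J1  (J1 flow already set via bond 1)

#0 stroke→J1
#1 stroke→I1
#2 stroke→J1
#3 stroke→J1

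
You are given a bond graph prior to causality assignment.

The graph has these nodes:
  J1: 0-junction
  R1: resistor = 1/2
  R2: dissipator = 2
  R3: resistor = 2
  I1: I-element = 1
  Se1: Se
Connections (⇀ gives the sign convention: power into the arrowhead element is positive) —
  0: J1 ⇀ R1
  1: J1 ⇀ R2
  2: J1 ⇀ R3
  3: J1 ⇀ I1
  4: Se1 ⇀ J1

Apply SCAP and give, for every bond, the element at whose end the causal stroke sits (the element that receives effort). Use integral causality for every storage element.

#4 →J1  (Se1 (Se) sets effort on bond)
#0 →R1  (J1 effort already set via bond 4)
#1 →R2  (J1: bond 4 brought effort, rest push out)
#2 →R3  (J1 effort already set via bond 4)
#3 →I1  (J1 effort already set via bond 4)

b0 |R1
b1 |R2
b2 |R3
b3 |I1
b4 |J1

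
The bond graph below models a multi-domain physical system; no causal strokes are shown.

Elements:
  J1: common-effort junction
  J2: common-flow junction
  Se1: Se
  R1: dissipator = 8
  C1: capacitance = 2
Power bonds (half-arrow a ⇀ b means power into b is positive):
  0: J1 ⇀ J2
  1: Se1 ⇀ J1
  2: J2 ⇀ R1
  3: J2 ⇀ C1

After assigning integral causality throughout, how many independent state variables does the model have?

β1 stroke→J1  (source Se1 imposes e)
β0 stroke→J2  (common-e at J1 fixed by 1)
β3 stroke→J2  (C1: C, integral causality)
β2 stroke→R1  (J2: last free bond brings flow in)

1  (C1 all integral)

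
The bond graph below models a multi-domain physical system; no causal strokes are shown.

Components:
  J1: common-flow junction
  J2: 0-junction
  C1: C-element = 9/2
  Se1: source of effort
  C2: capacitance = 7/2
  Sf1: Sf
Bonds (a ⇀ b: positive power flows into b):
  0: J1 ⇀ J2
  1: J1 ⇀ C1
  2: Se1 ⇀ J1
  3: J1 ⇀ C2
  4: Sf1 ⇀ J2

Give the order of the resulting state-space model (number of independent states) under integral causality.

b2 |J1  (Se1 fixes effort; stroke away)
b4 |Sf1  (source Sf1 imposes f)
b0 |J2  (J2: last free bond brings effort in)
b1 |J1  (J1 flow already set via bond 0)
b3 |J1  (J1 flow already set via bond 0)

2  (C1, C2 all integral)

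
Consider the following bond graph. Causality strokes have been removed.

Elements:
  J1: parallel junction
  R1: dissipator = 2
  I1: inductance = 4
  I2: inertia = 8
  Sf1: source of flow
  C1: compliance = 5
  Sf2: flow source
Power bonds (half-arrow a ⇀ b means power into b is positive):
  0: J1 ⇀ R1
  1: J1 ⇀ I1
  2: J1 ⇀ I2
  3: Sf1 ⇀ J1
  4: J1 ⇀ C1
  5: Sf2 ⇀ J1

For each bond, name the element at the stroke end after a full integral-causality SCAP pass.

β3 |Sf1  (source Sf1 imposes f)
β5 |Sf2  (Sf2 fixes flow; stroke at Sf2)
β1 |I1  (I1: I, integral causality)
β2 |I2  (I2 integral (f out))
β4 |J1  (C1 outputs effort q/C1)
β0 |R1  (J1 effort already set via bond 4)

#0 stroke→R1
#1 stroke→I1
#2 stroke→I2
#3 stroke→Sf1
#4 stroke→J1
#5 stroke→Sf2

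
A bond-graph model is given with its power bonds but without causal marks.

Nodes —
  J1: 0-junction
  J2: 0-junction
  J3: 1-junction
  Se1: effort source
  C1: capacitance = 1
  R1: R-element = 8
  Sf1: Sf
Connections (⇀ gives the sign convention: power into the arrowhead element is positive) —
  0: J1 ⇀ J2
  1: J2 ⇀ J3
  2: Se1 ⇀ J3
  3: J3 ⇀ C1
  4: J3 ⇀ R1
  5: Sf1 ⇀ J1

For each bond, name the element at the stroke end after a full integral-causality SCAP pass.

b0 |J1
b1 |J2
b2 |J3
b3 |J3
b4 |J3
b5 |Sf1

b2 →J3  (Se1 fixes effort; stroke away)
b5 →Sf1  (source Sf1 imposes f)
b0 →J1  (only one effort-in slot at J1)
b1 →J2  (J2: last free bond brings effort in)
b3 →J3  (J3 flow already set via bond 1)
b4 →J3  (J3 flow already set via bond 1)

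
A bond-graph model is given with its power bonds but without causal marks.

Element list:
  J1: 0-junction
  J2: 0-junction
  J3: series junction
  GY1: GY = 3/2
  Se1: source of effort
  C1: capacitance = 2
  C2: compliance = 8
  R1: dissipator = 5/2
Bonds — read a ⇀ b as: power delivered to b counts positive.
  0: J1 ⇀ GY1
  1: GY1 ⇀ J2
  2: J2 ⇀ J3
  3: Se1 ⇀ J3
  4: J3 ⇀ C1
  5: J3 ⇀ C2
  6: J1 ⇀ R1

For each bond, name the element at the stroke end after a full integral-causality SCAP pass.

#0 stroke at GY1
#1 stroke at GY1
#2 stroke at J2
#3 stroke at J3
#4 stroke at J3
#5 stroke at J3
#6 stroke at J1

b3 |J3  (Se1: effort source, stroke at far end)
b4 |J3  (C1 outputs effort q/C1)
b5 |J3  (C2 outputs effort q/C2)
b2 |J2  (J3 needs exactly one f-in)
b1 |GY1  (0-jn J2 has e-setter on 2)
b0 |GY1  (GY1 both-in/both-out from 1)
b6 |J1  (closing 0-jn rule on J1)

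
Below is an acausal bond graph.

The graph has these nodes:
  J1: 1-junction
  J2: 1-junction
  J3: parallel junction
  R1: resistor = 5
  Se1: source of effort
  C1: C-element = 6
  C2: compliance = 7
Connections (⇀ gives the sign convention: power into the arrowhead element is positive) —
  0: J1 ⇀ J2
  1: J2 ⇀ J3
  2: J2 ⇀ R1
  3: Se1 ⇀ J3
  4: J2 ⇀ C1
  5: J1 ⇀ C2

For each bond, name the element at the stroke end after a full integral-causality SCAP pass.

β0 stroke→J2
β1 stroke→J2
β2 stroke→R1
β3 stroke→J3
β4 stroke→J2
β5 stroke→J1

β3 stroke at J3  (source Se1 imposes e)
β1 stroke at J2  (0-jn J3 has e-setter on 3)
β4 stroke at J2  (C1 integral (e out))
β5 stroke at J1  (C2 integral (e out))
β0 stroke at J2  (only one flow-in slot at J1)
β2 stroke at R1  (J2: last free bond brings flow in)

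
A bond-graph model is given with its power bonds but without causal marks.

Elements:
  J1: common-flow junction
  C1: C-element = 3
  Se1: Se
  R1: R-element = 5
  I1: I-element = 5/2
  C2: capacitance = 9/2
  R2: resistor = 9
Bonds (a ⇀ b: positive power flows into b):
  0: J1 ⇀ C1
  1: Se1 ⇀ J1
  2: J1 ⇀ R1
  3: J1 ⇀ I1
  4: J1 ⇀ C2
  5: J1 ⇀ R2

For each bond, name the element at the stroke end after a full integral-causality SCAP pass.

b0 |J1
b1 |J1
b2 |J1
b3 |I1
b4 |J1
b5 |J1

bond 1 stroke→J1  (Se1 fixes effort; stroke away)
bond 0 stroke→J1  (C1 outputs effort q/C1)
bond 3 stroke→I1  (I1 outputs flow p/I1)
bond 2 stroke→J1  (J1 flow already set via bond 3)
bond 4 stroke→J1  (1-jn J1 has f-setter on 3)
bond 5 stroke→J1  (common-f at J1 fixed by 3)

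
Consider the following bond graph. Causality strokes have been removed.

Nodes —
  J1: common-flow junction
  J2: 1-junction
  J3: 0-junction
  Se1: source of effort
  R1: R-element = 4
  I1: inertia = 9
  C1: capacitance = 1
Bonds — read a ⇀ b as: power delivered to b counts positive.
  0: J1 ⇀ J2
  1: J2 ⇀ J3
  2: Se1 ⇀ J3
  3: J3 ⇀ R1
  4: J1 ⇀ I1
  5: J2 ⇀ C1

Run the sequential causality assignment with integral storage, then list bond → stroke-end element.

bond 0 stroke→J1
bond 1 stroke→J2
bond 2 stroke→J3
bond 3 stroke→R1
bond 4 stroke→I1
bond 5 stroke→J2

#2 |J3  (Se1 fixes effort; stroke away)
#1 |J2  (0-jn J3 has e-setter on 2)
#3 |R1  (J3: bond 2 brought effort, rest push out)
#4 |I1  (prefer integral on I1)
#0 |J1  (1-jn J1 has f-setter on 4)
#5 |J2  (common-f at J2 fixed by 0)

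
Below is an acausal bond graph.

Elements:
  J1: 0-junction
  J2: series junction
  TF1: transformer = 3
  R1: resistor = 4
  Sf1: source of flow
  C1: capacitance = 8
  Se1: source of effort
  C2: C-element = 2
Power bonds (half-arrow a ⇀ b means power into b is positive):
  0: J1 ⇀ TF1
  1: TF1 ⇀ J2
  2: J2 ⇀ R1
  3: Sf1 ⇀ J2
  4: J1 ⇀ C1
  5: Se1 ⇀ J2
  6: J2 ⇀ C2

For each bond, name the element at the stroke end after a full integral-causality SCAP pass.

b0 stroke at TF1
b1 stroke at J2
b2 stroke at J2
b3 stroke at Sf1
b4 stroke at J1
b5 stroke at J2
b6 stroke at J2

#3 |Sf1  (source Sf1 imposes f)
#5 |J2  (Se1: effort source, stroke at far end)
#1 |J2  (J2: bond 3 brought flow, rest push out)
#2 |J2  (common-f at J2 fixed by 3)
#6 |J2  (1-jn J2 has f-setter on 3)
#0 |TF1  (TF1: transformer flips bond 1)
#4 |J1  (J1: last free bond brings effort in)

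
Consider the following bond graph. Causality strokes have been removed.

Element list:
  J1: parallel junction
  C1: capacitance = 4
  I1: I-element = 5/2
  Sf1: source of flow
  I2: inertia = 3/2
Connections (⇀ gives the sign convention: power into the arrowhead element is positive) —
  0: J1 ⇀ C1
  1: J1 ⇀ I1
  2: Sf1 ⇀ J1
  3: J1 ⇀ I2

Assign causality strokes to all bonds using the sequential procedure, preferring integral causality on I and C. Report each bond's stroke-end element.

bond 2 |Sf1  (source Sf1 imposes f)
bond 0 |J1  (C1: C, integral causality)
bond 1 |I1  (J1: bond 0 brought effort, rest push out)
bond 3 |I2  (common-e at J1 fixed by 0)

b0 stroke at J1
b1 stroke at I1
b2 stroke at Sf1
b3 stroke at I2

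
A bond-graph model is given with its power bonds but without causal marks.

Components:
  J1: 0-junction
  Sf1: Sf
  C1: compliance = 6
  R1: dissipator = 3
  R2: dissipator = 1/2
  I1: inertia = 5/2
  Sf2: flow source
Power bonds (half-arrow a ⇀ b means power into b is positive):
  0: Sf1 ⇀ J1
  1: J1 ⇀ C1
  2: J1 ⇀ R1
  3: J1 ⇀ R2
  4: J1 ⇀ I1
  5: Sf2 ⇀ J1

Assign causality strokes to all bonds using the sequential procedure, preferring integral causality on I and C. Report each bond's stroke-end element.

bond 0 stroke at Sf1  (Sf1 fixes flow; stroke at Sf1)
bond 5 stroke at Sf2  (source Sf2 imposes f)
bond 1 stroke at J1  (prefer integral on C1)
bond 2 stroke at R1  (J1: bond 1 brought effort, rest push out)
bond 3 stroke at R2  (0-jn J1 has e-setter on 1)
bond 4 stroke at I1  (J1 effort already set via bond 1)

#0 stroke at Sf1
#1 stroke at J1
#2 stroke at R1
#3 stroke at R2
#4 stroke at I1
#5 stroke at Sf2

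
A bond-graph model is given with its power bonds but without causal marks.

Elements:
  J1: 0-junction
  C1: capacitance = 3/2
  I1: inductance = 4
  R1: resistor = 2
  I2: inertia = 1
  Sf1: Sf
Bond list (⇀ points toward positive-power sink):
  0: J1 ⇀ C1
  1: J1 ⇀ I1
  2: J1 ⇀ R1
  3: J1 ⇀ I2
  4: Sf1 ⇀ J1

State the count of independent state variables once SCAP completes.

β4 |Sf1  (source Sf1 imposes f)
β0 |J1  (prefer integral on C1)
β1 |I1  (J1 effort already set via bond 0)
β2 |R1  (J1 effort already set via bond 0)
β3 |I2  (common-e at J1 fixed by 0)

3  (C1, I1, I2 all integral)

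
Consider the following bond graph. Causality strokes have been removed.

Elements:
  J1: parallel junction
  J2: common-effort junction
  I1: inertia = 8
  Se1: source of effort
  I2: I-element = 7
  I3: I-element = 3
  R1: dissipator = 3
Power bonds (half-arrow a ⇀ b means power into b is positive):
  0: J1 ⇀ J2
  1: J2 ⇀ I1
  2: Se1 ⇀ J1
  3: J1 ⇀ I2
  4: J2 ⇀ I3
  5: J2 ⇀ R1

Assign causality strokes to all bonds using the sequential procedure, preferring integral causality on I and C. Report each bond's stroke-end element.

β0 stroke at J2
β1 stroke at I1
β2 stroke at J1
β3 stroke at I2
β4 stroke at I3
β5 stroke at R1

b2 stroke at J1  (Se1 (Se) sets effort on bond)
b0 stroke at J2  (J1 effort already set via bond 2)
b3 stroke at I2  (common-e at J1 fixed by 2)
b1 stroke at I1  (J2 effort already set via bond 0)
b4 stroke at I3  (0-jn J2 has e-setter on 0)
b5 stroke at R1  (0-jn J2 has e-setter on 0)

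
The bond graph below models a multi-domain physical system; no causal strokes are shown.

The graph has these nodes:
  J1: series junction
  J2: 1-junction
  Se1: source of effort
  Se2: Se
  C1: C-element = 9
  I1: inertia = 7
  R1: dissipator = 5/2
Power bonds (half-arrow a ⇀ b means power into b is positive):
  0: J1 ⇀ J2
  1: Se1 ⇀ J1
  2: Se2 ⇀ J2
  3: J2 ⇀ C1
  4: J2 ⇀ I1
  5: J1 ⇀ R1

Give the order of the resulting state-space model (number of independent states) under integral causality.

2  (C1, I1 all integral)

#1 |J1  (Se1: effort source, stroke at far end)
#2 |J2  (source Se2 imposes e)
#3 |J2  (C1 integral (e out))
#4 |I1  (I1: I, integral causality)
#0 |J2  (1-jn J2 has f-setter on 4)
#5 |J1  (J1: bond 0 brought flow, rest push out)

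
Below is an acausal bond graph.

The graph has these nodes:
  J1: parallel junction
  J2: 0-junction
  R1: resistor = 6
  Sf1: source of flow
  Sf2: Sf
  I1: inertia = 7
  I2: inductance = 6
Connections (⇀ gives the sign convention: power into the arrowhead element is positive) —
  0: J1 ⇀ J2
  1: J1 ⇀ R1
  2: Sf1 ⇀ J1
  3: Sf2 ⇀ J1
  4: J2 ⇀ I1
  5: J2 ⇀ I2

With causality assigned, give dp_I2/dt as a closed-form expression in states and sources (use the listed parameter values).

bond 2 stroke at Sf1  (Sf1: flow source, stroke at near end)
bond 3 stroke at Sf2  (Sf2 (Sf) sets flow on bond)
bond 4 stroke at I1  (I1 integral (f out))
bond 5 stroke at I2  (I2 integral (f out))
bond 0 stroke at J2  (J2 needs exactly one e-in)
bond 1 stroke at J1  (only one effort-in slot at J1)

dp_I2/dt = 6*F_Sf1 + 6*F_Sf2 - 6*p_I1/7 - p_I2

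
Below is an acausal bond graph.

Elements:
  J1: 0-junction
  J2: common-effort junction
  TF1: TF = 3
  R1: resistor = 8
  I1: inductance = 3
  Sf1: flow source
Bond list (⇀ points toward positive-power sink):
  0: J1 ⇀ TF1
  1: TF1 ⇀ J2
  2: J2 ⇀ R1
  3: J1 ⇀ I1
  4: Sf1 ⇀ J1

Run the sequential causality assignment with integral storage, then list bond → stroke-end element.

#4 →Sf1  (Sf1 (Sf) sets flow on bond)
#3 →I1  (I1 integral (f out))
#0 →J1  (closing 0-jn rule on J1)
#1 →TF1  (TF TF1: opposite of bond 0)
#2 →J2  (only one effort-in slot at J2)

β0 stroke→J1
β1 stroke→TF1
β2 stroke→J2
β3 stroke→I1
β4 stroke→Sf1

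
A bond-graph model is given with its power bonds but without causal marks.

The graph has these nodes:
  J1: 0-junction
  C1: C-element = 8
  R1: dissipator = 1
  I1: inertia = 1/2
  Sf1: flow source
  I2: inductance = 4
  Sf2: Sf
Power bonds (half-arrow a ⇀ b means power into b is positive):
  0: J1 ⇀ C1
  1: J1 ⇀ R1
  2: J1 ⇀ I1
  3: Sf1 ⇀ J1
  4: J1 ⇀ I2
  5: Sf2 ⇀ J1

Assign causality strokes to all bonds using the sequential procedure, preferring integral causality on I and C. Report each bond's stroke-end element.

b0 stroke at J1
b1 stroke at R1
b2 stroke at I1
b3 stroke at Sf1
b4 stroke at I2
b5 stroke at Sf2

b3 |Sf1  (source Sf1 imposes f)
b5 |Sf2  (Sf2: flow source, stroke at near end)
b0 |J1  (C1 outputs effort q/C1)
b1 |R1  (J1 effort already set via bond 0)
b2 |I1  (J1 effort already set via bond 0)
b4 |I2  (J1: bond 0 brought effort, rest push out)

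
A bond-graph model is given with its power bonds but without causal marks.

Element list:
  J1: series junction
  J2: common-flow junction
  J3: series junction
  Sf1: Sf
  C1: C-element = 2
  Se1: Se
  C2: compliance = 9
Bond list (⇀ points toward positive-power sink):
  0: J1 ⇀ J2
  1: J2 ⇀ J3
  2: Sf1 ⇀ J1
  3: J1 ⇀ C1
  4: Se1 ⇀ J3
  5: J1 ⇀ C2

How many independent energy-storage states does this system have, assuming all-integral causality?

β2 |Sf1  (Sf1 (Sf) sets flow on bond)
β4 |J3  (source Se1 imposes e)
β0 |J1  (1-jn J1 has f-setter on 2)
β3 |J1  (J1 flow already set via bond 2)
β5 |J1  (1-jn J1 has f-setter on 2)
β1 |J2  (1-jn J2 has f-setter on 0)

2  (C1, C2 all integral)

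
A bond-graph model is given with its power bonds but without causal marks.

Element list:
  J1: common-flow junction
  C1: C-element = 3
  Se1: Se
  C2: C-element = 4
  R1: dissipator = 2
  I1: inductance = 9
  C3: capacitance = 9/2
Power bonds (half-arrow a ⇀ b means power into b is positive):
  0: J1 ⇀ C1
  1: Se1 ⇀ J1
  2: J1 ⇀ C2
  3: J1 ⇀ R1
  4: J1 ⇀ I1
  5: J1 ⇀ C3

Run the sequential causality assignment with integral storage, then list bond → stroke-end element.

β0 stroke at J1
β1 stroke at J1
β2 stroke at J1
β3 stroke at J1
β4 stroke at I1
β5 stroke at J1

β1 |J1  (source Se1 imposes e)
β0 |J1  (C1: C, integral causality)
β2 |J1  (C2 outputs effort q/C2)
β4 |I1  (I1 integral (f out))
β3 |J1  (J1 flow already set via bond 4)
β5 |J1  (J1 flow already set via bond 4)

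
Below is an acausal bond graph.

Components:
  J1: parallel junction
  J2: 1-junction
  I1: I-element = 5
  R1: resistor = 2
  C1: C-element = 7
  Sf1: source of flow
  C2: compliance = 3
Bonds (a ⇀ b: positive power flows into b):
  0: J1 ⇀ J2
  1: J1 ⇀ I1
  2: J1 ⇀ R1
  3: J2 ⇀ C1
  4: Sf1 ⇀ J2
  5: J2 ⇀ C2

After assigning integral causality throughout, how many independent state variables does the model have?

3  (C1, C2, I1 all integral)

b4 stroke at Sf1  (Sf1 (Sf) sets flow on bond)
b0 stroke at J2  (J2: bond 4 brought flow, rest push out)
b3 stroke at J2  (J2 flow already set via bond 4)
b5 stroke at J2  (common-f at J2 fixed by 4)
b1 stroke at I1  (prefer integral on I1)
b2 stroke at J1  (J1: last free bond brings effort in)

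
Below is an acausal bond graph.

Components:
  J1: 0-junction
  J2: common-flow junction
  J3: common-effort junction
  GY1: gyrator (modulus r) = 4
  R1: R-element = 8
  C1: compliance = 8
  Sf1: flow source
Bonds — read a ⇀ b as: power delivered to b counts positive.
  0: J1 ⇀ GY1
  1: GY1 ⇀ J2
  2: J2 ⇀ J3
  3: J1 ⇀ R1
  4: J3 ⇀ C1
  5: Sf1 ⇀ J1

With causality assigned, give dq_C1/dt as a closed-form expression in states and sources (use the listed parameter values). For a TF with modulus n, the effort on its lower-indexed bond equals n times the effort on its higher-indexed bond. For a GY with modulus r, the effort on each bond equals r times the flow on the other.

#5 stroke at Sf1  (source Sf1 imposes f)
#4 stroke at J3  (C1: C, integral causality)
#2 stroke at J2  (J3 effort already set via bond 4)
#1 stroke at GY1  (only one flow-in slot at J2)
#0 stroke at GY1  (GY1: gyrator matches bond 1)
#3 stroke at J1  (J1: last free bond brings effort in)

dq_C1/dt = 2*F_Sf1 - q_C1/16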